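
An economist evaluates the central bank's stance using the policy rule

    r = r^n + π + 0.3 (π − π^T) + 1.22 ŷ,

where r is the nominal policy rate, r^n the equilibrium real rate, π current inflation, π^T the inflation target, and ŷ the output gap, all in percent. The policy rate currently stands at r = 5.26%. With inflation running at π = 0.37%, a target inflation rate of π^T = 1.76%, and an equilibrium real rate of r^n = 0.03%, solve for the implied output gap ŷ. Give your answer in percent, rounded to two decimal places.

4.33%

1.22 ŷ = 5.26 − 0.03 − 0.37 − 0.3 × (0.37 − 1.76) = 5.277
ŷ = 5.277 / 1.22 = 4.33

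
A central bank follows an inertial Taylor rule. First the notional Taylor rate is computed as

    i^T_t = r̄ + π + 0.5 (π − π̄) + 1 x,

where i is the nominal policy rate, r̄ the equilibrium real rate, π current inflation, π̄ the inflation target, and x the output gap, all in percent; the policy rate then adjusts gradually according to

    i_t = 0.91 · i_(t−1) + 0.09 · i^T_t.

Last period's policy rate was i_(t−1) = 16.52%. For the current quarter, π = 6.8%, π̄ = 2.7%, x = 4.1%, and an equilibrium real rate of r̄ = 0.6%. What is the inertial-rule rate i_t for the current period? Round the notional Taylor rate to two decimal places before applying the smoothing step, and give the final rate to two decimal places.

i^T_t = 0.6 + 6.8 + 0.5 × (6.8 − 2.7) + 1 × 4.1
   = 0.6 + 6.8 + 2.05 + 4.1 = 13.55
i_t = 0.91 × 16.52 + 0.09 × 13.55 = 15.0332 + 1.2195 = 16.25

16.25%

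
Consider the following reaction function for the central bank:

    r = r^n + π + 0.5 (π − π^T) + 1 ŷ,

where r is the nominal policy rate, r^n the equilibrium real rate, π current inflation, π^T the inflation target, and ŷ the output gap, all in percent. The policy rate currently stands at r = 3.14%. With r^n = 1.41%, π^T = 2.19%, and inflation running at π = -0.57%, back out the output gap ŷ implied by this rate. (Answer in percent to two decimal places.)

1 ŷ = 3.14 − 1.41 − (-0.57) − 0.5 × ((-0.57) − 2.19) = 3.68
ŷ = 3.68 / 1 = 3.68

3.68%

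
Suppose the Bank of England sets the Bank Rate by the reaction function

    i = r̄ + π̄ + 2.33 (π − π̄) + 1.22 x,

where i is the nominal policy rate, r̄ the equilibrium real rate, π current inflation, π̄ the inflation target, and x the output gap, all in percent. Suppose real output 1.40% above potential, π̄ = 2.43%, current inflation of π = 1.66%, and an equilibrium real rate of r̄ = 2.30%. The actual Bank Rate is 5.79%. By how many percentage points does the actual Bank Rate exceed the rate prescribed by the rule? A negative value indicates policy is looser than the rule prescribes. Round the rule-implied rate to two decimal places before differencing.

1.15 pp

Output 1.40% above potential → x = 1.40.
i = 2.30 + 2.43 + 2.33 × (1.66 − 2.43) + 1.22 × 1.40
   = 2.30 + 2.43 − 1.7941 + 1.708 = 4.64
Deviation = 5.79 − 4.64 = 1.15 pp.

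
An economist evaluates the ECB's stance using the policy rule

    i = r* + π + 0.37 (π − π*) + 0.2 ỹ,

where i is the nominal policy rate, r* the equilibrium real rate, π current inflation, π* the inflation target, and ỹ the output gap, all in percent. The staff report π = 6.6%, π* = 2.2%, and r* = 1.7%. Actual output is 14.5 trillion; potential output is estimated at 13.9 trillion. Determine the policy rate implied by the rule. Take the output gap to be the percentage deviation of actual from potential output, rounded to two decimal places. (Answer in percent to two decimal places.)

Output gap = 100 × (14.5 − 13.9) / 13.9 = 4.32%.
i = 1.70 + 6.60 + 0.37 × (6.60 − 2.20) + 0.2 × 4.32
   = 1.70 + 6.6 + 1.628 + 0.864 = 10.79

10.79%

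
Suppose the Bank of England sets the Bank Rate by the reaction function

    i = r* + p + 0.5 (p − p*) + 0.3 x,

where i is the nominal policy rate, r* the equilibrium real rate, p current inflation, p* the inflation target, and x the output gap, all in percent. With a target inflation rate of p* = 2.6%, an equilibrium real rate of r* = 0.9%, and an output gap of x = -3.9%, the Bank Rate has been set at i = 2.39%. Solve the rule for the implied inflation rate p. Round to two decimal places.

2.64%

Collecting p: i = r* + (1 + 0.5) p − 0.5 p* + 0.3 x
1.5 p = 2.39 − 0.9 + 0.5 × 2.6 − 0.3 × (-3.9) = 3.96
p = 3.96 / 1.5 = 2.64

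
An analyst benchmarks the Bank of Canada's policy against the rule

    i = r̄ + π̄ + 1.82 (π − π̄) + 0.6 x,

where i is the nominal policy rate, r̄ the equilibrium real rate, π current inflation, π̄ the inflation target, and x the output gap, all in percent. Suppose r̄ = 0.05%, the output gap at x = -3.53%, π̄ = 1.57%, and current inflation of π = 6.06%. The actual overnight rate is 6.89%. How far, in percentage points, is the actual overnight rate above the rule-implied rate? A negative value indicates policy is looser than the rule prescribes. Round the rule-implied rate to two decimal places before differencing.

i = 0.05 + 1.57 + 1.82 × (6.06 − 1.57) + 0.6 × (-3.53)
   = 0.05 + 1.57 + 8.1718 − 2.118 = 7.67
Deviation = 6.89 − 7.67 = -0.78 pp.

-0.78 pp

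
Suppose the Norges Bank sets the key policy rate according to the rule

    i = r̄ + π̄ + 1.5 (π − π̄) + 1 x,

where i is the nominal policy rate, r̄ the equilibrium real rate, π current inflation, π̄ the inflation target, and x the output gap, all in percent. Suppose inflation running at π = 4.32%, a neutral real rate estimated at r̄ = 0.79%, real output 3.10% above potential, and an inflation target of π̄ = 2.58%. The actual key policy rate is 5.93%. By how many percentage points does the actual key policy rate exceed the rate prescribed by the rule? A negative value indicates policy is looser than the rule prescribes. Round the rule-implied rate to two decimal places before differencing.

Output 3.10% above potential → x = 3.10.
i = 0.79 + 2.58 + 1.5 × (4.32 − 2.58) + 1 × 3.10
   = 0.79 + 2.58 + 2.61 + 3.1 = 9.08
Deviation = 5.93 − 9.08 = -3.15 pp.

-3.15 pp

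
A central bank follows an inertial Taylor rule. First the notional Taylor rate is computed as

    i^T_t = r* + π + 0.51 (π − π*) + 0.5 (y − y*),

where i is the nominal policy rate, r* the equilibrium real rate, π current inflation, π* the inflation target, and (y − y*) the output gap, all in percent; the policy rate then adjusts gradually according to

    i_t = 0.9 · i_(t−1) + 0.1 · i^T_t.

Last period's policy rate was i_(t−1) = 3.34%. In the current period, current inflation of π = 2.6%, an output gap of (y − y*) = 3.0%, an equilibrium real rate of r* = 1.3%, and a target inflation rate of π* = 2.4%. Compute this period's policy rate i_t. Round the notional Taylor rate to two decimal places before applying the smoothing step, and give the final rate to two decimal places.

i^T_t = 1.3 + 2.6 + 0.51 × (2.6 − 2.4) + 0.5 × 3.0
   = 1.3 + 2.6 + 0.102 + 1.5 = 5.50
i_t = 0.9 × 3.34 + 0.1 × 5.50 = 3.006 + 0.55 = 3.56

3.56%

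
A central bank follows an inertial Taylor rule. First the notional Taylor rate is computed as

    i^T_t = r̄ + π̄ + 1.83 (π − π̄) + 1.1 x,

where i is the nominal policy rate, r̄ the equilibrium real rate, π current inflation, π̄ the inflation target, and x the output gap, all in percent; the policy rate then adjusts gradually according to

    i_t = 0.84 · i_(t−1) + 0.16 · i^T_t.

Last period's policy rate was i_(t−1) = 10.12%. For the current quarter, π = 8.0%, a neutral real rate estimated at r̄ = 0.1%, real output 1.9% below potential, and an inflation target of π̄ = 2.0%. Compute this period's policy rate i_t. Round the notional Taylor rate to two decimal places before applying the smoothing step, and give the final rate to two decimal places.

Output 1.9% below potential → x = -1.9.
i^T_t = 0.1 + 2.0 + 1.83 × (8.0 − 2.0) + 1.1 × (-1.9)
   = 0.1 + 2 + 10.98 − 2.09 = 10.99
i_t = 0.84 × 10.12 + 0.16 × 10.99 = 8.5008 + 1.7584 = 10.26

10.26%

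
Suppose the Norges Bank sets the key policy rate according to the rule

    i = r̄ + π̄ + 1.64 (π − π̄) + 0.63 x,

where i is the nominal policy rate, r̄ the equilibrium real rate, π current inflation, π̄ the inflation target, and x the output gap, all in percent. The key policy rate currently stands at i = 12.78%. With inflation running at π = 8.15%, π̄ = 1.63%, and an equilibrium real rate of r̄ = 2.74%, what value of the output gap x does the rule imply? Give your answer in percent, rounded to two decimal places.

0.63 x = 12.78 − 2.74 − 1.63 − 1.64 × (8.15 − 1.63) = -2.2828
x = -2.2828 / 0.63 = -3.62

-3.62%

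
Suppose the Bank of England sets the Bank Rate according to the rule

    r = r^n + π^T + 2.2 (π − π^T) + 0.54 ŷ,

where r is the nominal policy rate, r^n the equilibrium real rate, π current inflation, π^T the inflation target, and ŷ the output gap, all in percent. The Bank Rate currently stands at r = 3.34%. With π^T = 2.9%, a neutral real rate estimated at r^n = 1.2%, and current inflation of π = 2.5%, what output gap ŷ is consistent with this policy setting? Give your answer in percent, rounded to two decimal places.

0.22%

0.54 ŷ = 3.34 − 1.2 − 2.9 − 2.2 × (2.5 − 2.9) = 0.12
ŷ = 0.12 / 0.54 = 0.22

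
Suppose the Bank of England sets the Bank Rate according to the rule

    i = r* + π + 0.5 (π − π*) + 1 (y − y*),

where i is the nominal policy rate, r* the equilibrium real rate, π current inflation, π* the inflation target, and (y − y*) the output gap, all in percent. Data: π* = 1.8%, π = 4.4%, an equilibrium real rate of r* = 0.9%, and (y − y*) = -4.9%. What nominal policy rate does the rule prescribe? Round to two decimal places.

i = 0.9 + 4.4 + 0.5 × (4.4 − 1.8) + 1 × (-4.9)
   = 0.9 + 4.4 + 1.3 − 4.9 = 1.70

1.70%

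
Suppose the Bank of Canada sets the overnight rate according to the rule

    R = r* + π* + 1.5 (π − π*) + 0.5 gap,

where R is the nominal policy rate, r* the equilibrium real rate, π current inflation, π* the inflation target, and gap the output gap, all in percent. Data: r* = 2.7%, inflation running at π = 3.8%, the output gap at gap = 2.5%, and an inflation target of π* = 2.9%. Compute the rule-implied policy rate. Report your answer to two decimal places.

8.20%

R = 2.7 + 2.9 + 1.5 × (3.8 − 2.9) + 0.5 × 2.5
   = 2.7 + 2.9 + 1.35 + 1.25 = 8.20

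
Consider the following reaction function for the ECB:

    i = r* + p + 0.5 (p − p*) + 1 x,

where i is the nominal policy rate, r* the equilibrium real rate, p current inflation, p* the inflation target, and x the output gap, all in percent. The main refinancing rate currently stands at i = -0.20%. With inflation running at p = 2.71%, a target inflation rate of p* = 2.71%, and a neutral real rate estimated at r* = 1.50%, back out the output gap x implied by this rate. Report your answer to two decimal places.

-4.41%

1 x = -0.20 − 1.50 − 2.71 − 0.5 × (2.71 − 2.71) = -4.41
x = -4.41 / 1 = -4.41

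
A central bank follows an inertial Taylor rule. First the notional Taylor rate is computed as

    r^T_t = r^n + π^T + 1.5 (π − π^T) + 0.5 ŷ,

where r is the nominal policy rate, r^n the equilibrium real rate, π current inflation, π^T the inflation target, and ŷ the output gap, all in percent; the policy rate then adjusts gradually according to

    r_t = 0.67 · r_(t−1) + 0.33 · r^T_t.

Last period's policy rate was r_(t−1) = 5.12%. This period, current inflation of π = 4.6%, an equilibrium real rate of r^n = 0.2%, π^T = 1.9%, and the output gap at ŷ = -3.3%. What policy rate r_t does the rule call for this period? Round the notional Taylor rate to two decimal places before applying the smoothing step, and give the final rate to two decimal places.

r^T_t = 0.2 + 1.9 + 1.5 × (4.6 − 1.9) + 0.5 × (-3.3)
   = 0.2 + 1.9 + 4.05 − 1.65 = 4.50
r_t = 0.67 × 5.12 + 0.33 × 4.50 = 3.4304 + 1.485 = 4.92

4.92%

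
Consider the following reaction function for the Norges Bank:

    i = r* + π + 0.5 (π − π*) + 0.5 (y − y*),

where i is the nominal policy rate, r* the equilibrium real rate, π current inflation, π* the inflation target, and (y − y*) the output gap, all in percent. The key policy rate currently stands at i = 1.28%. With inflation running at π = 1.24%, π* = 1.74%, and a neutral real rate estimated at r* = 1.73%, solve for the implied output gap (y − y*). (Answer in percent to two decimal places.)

0.5 (y − y*) = 1.28 − 1.73 − 1.24 − 0.5 × (1.24 − 1.74) = -1.44
(y − y*) = -1.44 / 0.5 = -2.88

-2.88%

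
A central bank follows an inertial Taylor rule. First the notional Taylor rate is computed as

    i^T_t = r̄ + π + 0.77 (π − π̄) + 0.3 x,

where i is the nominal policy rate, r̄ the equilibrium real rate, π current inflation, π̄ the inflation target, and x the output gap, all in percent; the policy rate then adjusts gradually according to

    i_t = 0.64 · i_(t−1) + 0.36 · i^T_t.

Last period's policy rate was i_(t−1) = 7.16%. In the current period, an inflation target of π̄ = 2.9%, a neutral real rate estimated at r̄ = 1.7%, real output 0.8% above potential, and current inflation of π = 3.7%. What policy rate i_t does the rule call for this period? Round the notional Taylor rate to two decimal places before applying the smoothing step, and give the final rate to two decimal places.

6.84%

Output 0.8% above potential → x = 0.8.
i^T_t = 1.7 + 3.7 + 0.77 × (3.7 − 2.9) + 0.3 × 0.8
   = 1.7 + 3.7 + 0.616 + 0.24 = 6.26
i_t = 0.64 × 7.16 + 0.36 × 6.26 = 4.5824 + 2.2536 = 6.84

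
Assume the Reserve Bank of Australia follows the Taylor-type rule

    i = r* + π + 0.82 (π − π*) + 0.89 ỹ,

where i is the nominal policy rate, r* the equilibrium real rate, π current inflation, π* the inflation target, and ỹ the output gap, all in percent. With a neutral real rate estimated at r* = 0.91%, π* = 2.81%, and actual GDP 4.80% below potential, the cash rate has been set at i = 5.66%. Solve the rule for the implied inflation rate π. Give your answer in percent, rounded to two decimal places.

6.22%

Output 4.80% below potential → ỹ = -4.80.
Collecting π: i = r* + (1 + 0.82) π − 0.82 π* + 0.89 ỹ
1.82 π = 5.66 − 0.91 + 0.82 × 2.81 − 0.89 × (-4.80) = 11.3262
π = 11.3262 / 1.82 = 6.22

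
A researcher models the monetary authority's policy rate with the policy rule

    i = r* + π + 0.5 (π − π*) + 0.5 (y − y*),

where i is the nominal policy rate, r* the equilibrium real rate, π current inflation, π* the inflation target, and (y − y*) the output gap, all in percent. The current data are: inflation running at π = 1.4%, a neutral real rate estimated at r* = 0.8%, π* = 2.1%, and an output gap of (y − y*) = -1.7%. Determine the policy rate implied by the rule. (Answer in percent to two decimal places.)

i = 0.8 + 1.4 + 0.5 × (1.4 − 2.1) + 0.5 × (-1.7)
   = 0.8 + 1.4 − 0.35 − 0.85 = 1.00

1.00%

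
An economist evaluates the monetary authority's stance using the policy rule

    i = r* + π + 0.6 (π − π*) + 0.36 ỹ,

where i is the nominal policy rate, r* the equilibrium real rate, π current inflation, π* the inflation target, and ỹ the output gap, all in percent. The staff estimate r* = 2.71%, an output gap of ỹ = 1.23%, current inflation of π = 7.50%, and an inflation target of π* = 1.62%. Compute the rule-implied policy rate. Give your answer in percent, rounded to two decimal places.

i = 2.71 + 7.50 + 0.6 × (7.50 − 1.62) + 0.36 × 1.23
   = 2.71 + 7.5 + 3.528 + 0.4428 = 14.18

14.18%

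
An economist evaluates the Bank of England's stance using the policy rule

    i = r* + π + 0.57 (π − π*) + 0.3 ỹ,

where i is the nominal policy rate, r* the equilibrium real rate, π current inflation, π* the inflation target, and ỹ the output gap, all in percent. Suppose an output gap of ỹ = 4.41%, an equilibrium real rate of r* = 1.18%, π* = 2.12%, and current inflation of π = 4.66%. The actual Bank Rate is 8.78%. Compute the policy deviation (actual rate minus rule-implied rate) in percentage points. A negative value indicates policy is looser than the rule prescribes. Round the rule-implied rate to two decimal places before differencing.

0.17 pp

i = 1.18 + 4.66 + 0.57 × (4.66 − 2.12) + 0.3 × 4.41
   = 1.18 + 4.66 + 1.4478 + 1.323 = 8.61
Deviation = 8.78 − 8.61 = 0.17 pp.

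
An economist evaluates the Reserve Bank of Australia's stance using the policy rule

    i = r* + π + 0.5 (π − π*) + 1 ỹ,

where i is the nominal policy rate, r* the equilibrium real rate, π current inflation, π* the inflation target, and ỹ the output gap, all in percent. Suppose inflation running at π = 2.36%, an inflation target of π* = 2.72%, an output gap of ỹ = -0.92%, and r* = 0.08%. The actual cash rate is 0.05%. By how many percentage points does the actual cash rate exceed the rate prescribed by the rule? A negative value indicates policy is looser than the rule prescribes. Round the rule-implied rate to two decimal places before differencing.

i = 0.08 + 2.36 + 0.5 × (2.36 − 2.72) + 1 × (-0.92)
   = 0.08 + 2.36 − 0.18 − 0.92 = 1.34
Deviation = 0.05 − 1.34 = -1.29 pp.

-1.29 pp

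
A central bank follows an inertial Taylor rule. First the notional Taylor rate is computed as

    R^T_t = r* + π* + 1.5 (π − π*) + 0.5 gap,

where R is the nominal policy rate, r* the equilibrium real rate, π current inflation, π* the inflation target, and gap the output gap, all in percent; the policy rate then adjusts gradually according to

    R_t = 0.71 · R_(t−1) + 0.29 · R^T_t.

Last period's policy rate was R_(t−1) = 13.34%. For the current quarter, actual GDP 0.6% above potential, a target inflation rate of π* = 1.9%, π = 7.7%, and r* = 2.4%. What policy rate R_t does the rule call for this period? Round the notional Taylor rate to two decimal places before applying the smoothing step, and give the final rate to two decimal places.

Output 0.6% above potential → gap = 0.6.
R^T_t = 2.4 + 1.9 + 1.5 × (7.7 − 1.9) + 0.5 × 0.6
   = 2.4 + 1.9 + 8.7 + 0.3 = 13.30
R_t = 0.71 × 13.34 + 0.29 × 13.30 = 9.4714 + 3.857 = 13.33

13.33%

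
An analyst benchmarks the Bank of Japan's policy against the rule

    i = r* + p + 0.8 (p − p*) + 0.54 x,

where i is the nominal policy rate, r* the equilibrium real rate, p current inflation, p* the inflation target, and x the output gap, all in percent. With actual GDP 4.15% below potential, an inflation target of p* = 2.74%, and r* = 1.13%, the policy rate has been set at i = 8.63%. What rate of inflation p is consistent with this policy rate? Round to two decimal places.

6.63%

Output 4.15% below potential → x = -4.15.
Collecting p: i = r* + (1 + 0.8) p − 0.8 p* + 0.54 x
1.8 p = 8.63 − 1.13 + 0.8 × 2.74 − 0.54 × (-4.15) = 11.933
p = 11.933 / 1.8 = 6.63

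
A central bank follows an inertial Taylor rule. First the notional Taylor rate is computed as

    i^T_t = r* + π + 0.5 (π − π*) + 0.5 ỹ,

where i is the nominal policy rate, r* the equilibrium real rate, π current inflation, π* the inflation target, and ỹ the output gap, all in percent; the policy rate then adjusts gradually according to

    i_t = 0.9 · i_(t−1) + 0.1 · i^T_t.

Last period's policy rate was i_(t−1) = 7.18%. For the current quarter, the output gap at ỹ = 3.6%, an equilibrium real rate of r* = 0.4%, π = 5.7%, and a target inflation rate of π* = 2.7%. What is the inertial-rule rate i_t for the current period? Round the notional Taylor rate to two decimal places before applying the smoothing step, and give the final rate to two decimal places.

i^T_t = 0.4 + 5.7 + 0.5 × (5.7 − 2.7) + 0.5 × 3.6
   = 0.4 + 5.7 + 1.5 + 1.8 = 9.40
i_t = 0.9 × 7.18 + 0.1 × 9.40 = 6.462 + 0.94 = 7.40

7.40%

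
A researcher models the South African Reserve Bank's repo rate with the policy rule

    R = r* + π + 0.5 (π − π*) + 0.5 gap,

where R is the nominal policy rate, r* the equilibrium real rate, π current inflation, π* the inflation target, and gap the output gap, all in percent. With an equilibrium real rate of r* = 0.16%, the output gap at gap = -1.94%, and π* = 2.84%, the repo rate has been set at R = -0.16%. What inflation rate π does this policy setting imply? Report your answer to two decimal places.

Collecting π: R = r* + (1 + 0.5) π − 0.5 π* + 0.5 gap
1.5 π = -0.16 − 0.16 + 0.5 × 2.84 − 0.5 × (-1.94) = 2.07
π = 2.07 / 1.5 = 1.38

1.38%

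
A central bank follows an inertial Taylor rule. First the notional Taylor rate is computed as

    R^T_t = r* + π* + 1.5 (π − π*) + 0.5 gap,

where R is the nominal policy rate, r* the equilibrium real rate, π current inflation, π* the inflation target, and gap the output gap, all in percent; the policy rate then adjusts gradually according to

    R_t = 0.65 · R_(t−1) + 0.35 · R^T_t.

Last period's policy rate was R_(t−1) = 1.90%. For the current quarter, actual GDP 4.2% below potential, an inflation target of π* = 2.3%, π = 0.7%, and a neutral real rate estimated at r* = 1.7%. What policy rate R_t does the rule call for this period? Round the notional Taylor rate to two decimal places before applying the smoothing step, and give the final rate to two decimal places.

Output 4.2% below potential → gap = -4.2.
R^T_t = 1.7 + 2.3 + 1.5 × (0.7 − 2.3) + 0.5 × (-4.2)
   = 1.7 + 2.3 − 2.4 − 2.1 = -0.50
R_t = 0.65 × 1.90 + 0.35 × (-0.50) = 1.235 − 0.175 = 1.06

1.06%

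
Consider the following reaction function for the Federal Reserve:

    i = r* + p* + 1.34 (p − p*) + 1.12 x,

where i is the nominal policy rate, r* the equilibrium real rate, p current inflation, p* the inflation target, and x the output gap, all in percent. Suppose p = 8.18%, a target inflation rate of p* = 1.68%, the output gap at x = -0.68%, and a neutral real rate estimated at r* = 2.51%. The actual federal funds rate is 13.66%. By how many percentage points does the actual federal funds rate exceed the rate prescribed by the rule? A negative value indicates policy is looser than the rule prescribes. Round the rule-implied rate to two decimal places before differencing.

1.52 pp

i = 2.51 + 1.68 + 1.34 × (8.18 − 1.68) + 1.12 × (-0.68)
   = 2.51 + 1.68 + 8.71 − 0.7616 = 12.14
Deviation = 13.66 − 12.14 = 1.52 pp.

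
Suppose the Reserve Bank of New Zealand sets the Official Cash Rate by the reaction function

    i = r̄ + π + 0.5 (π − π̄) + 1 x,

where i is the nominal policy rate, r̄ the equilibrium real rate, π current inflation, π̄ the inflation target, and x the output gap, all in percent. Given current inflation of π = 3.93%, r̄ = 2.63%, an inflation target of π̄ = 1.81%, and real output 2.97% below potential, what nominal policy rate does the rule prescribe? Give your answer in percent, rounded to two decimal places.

Output 2.97% below potential → x = -2.97.
i = 2.63 + 3.93 + 0.5 × (3.93 − 1.81) + 1 × (-2.97)
   = 2.63 + 3.93 + 1.06 − 2.97 = 4.65

4.65%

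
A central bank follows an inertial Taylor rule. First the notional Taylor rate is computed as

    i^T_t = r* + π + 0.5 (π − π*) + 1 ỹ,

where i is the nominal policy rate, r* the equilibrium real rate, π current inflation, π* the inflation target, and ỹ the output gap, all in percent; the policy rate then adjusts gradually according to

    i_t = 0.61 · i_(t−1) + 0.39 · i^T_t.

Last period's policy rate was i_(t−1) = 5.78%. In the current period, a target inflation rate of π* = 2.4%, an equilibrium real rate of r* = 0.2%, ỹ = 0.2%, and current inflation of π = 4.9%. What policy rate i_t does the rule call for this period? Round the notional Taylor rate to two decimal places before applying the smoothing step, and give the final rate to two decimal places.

i^T_t = 0.2 + 4.9 + 0.5 × (4.9 − 2.4) + 1 × 0.2
   = 0.2 + 4.9 + 1.25 + 0.2 = 6.55
i_t = 0.61 × 5.78 + 0.39 × 6.55 = 3.5258 + 2.5545 = 6.08

6.08%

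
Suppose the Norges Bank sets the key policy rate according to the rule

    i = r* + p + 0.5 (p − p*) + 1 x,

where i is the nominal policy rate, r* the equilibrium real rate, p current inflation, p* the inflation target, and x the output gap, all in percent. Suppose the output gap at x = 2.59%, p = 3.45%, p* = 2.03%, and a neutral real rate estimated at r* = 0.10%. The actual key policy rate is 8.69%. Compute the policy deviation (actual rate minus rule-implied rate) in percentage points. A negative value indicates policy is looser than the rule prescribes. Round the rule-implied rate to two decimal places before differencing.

1.84 pp

i = 0.10 + 3.45 + 0.5 × (3.45 − 2.03) + 1 × 2.59
   = 0.10 + 3.45 + 0.71 + 2.59 = 6.85
Deviation = 8.69 − 6.85 = 1.84 pp.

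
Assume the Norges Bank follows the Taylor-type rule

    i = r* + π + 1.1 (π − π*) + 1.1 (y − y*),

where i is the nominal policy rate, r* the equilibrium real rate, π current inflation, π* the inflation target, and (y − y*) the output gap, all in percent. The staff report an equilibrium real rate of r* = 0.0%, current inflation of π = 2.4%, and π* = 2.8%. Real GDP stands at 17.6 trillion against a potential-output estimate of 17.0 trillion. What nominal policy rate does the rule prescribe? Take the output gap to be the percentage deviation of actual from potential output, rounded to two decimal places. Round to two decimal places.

Output gap = 100 × (17.6 − 17.0) / 17.0 = 3.53%.
i = 0.00 + 2.40 + 1.1 × (2.40 − 2.80) + 1.1 × 3.53
   = 0.00 + 2.4 − 0.44 + 3.883 = 5.84

5.84%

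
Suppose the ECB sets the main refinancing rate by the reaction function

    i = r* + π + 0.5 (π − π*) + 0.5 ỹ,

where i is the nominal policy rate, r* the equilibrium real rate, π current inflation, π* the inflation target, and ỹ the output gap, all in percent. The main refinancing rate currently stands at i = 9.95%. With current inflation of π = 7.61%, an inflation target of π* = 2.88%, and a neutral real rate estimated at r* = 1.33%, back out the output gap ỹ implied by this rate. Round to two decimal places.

0.5 ỹ = 9.95 − 1.33 − 7.61 − 0.5 × (7.61 − 2.88) = -1.355
ỹ = -1.355 / 0.5 = -2.71

-2.71%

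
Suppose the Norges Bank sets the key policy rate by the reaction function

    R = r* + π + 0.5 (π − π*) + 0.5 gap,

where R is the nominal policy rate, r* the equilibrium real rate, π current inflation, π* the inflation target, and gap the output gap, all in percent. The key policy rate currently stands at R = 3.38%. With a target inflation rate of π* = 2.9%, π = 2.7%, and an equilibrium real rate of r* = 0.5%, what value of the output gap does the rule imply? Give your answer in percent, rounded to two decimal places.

0.56%

0.5 gap = 3.38 − 0.5 − 2.7 − 0.5 × (2.7 − 2.9) = 0.28
gap = 0.28 / 0.5 = 0.56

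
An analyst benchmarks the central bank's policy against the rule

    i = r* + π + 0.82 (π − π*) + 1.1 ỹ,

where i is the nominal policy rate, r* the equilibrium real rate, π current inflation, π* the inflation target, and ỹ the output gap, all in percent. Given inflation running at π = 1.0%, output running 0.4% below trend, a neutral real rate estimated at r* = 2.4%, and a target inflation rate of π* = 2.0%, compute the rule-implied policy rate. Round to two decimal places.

2.14%

Output 0.4% below potential → ỹ = -0.4.
i = 2.4 + 1.0 + 0.82 × (1.0 − 2.0) + 1.1 × (-0.4)
   = 2.4 + 1 − 0.82 − 0.44 = 2.14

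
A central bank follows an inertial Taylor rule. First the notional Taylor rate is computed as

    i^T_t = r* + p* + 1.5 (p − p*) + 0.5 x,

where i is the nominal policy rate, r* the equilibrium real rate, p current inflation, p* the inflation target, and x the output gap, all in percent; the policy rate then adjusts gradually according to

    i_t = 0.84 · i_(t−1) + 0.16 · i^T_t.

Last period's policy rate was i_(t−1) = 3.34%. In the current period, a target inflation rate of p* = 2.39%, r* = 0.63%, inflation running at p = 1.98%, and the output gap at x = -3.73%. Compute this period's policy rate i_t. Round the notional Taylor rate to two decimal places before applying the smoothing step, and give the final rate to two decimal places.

i^T_t = 0.63 + 2.39 + 1.5 × (1.98 − 2.39) + 0.5 × (-3.73)
   = 0.63 + 2.39 − 0.615 − 1.865 = 0.54
i_t = 0.84 × 3.34 + 0.16 × 0.54 = 2.8056 + 0.0864 = 2.89

2.89%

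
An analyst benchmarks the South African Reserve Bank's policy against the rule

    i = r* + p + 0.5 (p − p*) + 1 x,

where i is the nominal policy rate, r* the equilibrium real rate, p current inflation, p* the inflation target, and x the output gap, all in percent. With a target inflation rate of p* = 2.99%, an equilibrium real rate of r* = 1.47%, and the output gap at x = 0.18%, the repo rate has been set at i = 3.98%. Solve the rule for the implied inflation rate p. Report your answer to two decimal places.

2.55%

Collecting p: i = r* + (1 + 0.5) p − 0.5 p* + 1 x
1.5 p = 3.98 − 1.47 + 0.5 × 2.99 − 1 × 0.18 = 3.825
p = 3.825 / 1.5 = 2.55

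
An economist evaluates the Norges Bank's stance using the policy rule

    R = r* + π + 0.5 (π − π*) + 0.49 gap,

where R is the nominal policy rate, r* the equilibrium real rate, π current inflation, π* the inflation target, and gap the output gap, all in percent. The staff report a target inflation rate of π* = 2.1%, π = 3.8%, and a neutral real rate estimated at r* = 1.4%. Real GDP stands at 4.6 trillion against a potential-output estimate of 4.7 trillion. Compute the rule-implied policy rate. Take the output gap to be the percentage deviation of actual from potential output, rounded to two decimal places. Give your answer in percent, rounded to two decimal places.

5.01%

Output gap = 100 × (4.6 − 4.7) / 4.7 = -2.13%.
R = 1.40 + 3.80 + 0.5 × (3.80 − 2.10) + 0.49 × (-2.13)
   = 1.40 + 3.8 + 0.85 − 1.0437 = 5.01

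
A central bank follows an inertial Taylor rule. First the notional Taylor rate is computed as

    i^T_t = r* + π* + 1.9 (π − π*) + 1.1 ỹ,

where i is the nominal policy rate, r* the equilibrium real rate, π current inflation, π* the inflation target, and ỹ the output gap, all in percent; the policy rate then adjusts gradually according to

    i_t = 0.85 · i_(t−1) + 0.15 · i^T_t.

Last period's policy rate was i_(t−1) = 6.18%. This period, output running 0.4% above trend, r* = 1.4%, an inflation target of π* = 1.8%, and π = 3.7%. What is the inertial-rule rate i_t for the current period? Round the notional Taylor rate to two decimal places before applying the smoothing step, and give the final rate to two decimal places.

Output 0.4% above potential → ỹ = 0.4.
i^T_t = 1.4 + 1.8 + 1.9 × (3.7 − 1.8) + 1.1 × 0.4
   = 1.4 + 1.8 + 3.61 + 0.44 = 7.25
i_t = 0.85 × 6.18 + 0.15 × 7.25 = 5.253 + 1.0875 = 6.34

6.34%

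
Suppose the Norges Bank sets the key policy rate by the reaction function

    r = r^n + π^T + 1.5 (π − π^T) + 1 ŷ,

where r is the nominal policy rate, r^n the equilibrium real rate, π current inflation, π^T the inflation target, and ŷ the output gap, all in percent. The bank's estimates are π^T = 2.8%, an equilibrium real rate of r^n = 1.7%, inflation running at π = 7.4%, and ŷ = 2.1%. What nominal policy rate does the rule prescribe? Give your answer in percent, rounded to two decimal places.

13.50%

r = 1.7 + 2.8 + 1.5 × (7.4 − 2.8) + 1 × 2.1
   = 1.7 + 2.8 + 6.9 + 2.1 = 13.50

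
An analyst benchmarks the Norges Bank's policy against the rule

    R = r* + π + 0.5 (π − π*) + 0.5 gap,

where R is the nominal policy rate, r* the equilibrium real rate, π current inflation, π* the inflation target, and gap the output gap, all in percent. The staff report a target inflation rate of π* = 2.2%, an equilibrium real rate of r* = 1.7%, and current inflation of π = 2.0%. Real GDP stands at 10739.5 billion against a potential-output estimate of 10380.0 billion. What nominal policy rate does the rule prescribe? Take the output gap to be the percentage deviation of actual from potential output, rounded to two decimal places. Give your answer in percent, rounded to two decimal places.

5.33%

Output gap = 100 × (10739.5 − 10380.0) / 10380.0 = 3.46%.
R = 1.70 + 2.00 + 0.5 × (2.00 − 2.20) + 0.5 × 3.46
   = 1.70 + 2 − 0.1 + 1.73 = 5.33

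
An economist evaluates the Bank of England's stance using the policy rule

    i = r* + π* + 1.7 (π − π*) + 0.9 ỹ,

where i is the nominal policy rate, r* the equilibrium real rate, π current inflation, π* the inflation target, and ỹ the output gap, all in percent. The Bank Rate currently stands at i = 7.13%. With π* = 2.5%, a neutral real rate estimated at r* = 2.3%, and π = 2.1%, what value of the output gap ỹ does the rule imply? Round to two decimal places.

0.9 ỹ = 7.13 − 2.3 − 2.5 − 1.7 × (2.1 − 2.5) = 3.01
ỹ = 3.01 / 0.9 = 3.34

3.34%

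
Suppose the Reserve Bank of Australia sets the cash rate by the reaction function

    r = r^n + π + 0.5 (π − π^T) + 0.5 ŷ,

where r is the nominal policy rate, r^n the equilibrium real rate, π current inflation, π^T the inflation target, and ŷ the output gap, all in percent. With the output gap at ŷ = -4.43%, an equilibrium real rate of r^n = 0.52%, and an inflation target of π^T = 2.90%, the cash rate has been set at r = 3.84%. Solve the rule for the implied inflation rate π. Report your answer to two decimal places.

Collecting π: r = r^n + (1 + 0.5) π − 0.5 π^T + 0.5 ŷ
1.5 π = 3.84 − 0.52 + 0.5 × 2.90 − 0.5 × (-4.43) = 6.985
π = 6.985 / 1.5 = 4.66

4.66%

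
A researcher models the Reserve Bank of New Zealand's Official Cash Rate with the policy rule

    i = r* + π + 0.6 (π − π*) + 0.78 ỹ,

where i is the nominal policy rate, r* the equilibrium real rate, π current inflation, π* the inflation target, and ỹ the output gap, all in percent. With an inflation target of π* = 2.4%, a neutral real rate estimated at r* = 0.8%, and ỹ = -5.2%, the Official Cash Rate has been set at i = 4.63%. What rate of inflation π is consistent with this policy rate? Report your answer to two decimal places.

5.83%

Collecting π: i = r* + (1 + 0.6) π − 0.6 π* + 0.78 ỹ
1.6 π = 4.63 − 0.8 + 0.6 × 2.4 − 0.78 × (-5.2) = 9.326
π = 9.326 / 1.6 = 5.83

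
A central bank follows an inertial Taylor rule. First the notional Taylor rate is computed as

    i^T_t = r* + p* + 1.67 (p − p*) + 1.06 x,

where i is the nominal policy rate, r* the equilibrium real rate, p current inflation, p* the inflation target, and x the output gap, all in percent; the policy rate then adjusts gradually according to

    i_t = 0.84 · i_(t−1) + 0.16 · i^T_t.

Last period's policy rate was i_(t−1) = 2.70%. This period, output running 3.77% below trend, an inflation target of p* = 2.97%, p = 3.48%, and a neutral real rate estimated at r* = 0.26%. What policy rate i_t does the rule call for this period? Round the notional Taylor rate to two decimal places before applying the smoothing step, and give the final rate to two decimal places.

Output 3.77% below potential → x = -3.77.
i^T_t = 0.26 + 2.97 + 1.67 × (3.48 − 2.97) + 1.06 × (-3.77)
   = 0.26 + 2.97 + 0.8517 − 3.9962 = 0.09
i_t = 0.84 × 2.70 + 0.16 × 0.09 = 2.268 + 0.0144 = 2.28

2.28%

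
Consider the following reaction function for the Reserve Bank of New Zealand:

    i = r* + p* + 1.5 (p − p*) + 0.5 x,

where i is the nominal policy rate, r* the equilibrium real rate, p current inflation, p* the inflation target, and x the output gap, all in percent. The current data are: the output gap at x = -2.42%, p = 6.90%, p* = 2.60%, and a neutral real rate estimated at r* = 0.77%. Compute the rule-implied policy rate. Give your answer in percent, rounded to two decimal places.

i = 0.77 + 2.60 + 1.5 × (6.90 − 2.60) + 0.5 × (-2.42)
   = 0.77 + 2.6 + 6.45 − 1.21 = 8.61

8.61%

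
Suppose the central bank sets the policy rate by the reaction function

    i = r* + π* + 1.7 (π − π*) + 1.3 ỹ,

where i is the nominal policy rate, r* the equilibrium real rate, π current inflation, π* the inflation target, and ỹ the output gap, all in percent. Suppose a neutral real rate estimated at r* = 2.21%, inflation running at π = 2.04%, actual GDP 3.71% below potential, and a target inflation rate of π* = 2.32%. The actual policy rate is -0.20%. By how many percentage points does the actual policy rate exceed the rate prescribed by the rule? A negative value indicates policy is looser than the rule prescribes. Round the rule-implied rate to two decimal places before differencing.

0.57 pp

Output 3.71% below potential → ỹ = -3.71.
i = 2.21 + 2.32 + 1.7 × (2.04 − 2.32) + 1.3 × (-3.71)
   = 2.21 + 2.32 − 0.476 − 4.823 = -0.77
Deviation = -0.20 − (-0.77) = 0.57 pp.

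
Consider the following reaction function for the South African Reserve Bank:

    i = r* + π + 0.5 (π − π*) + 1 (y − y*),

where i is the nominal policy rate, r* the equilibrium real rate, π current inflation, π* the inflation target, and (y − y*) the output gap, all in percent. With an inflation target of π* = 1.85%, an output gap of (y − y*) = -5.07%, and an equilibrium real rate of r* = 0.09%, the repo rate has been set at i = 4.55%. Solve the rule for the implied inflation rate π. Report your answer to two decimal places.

Collecting π: i = r* + (1 + 0.5) π − 0.5 π* + 1 (y − y*)
1.5 π = 4.55 − 0.09 + 0.5 × 1.85 − 1 × (-5.07) = 10.455
π = 10.455 / 1.5 = 6.97

6.97%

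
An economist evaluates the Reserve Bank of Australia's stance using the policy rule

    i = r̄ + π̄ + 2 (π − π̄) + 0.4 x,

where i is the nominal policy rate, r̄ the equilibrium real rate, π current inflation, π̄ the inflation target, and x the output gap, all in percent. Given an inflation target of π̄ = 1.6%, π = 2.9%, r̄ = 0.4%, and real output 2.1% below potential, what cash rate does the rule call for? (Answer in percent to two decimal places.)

Output 2.1% below potential → x = -2.1.
i = 0.4 + 1.6 + 2 × (2.9 − 1.6) + 0.4 × (-2.1)
   = 0.4 + 1.6 + 2.6 − 0.84 = 3.76

3.76%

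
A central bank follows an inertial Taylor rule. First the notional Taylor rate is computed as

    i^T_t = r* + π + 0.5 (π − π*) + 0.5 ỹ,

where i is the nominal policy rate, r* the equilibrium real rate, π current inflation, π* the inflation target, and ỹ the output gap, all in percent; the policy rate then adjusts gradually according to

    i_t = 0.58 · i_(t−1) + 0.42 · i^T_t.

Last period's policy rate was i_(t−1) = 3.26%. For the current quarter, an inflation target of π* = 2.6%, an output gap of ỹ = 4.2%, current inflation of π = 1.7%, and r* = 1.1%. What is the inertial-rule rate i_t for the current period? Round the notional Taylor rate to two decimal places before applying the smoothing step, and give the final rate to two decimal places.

3.76%

i^T_t = 1.1 + 1.7 + 0.5 × (1.7 − 2.6) + 0.5 × 4.2
   = 1.1 + 1.7 − 0.45 + 2.1 = 4.45
i_t = 0.58 × 3.26 + 0.42 × 4.45 = 1.8908 + 1.869 = 3.76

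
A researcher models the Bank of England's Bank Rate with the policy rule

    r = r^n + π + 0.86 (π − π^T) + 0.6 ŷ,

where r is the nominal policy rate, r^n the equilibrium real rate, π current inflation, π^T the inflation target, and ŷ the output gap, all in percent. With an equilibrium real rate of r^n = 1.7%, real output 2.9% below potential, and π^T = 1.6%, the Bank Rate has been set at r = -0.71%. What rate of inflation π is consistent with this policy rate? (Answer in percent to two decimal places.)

0.38%

Output 2.9% below potential → ŷ = -2.9.
Collecting π: r = r^n + (1 + 0.86) π − 0.86 π^T + 0.6 ŷ
1.86 π = -0.71 − 1.7 + 0.86 × 1.6 − 0.6 × (-2.9) = 0.706
π = 0.706 / 1.86 = 0.38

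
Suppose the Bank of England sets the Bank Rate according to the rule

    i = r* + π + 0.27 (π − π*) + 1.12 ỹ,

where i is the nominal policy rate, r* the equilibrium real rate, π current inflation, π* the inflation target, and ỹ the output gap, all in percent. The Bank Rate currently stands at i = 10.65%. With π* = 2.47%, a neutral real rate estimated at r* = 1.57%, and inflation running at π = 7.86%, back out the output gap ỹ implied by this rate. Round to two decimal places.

1.12 ỹ = 10.65 − 1.57 − 7.86 − 0.27 × (7.86 − 2.47) = -0.2353
ỹ = -0.2353 / 1.12 = -0.21

-0.21%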